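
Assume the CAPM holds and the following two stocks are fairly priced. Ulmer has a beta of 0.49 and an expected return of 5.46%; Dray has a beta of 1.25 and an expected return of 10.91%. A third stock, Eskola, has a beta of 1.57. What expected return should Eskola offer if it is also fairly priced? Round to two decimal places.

MRP (SML slope) = (10.91% − 5.46%) / (1.25 − 0.49) = 5.45% / 0.76 = 7.1711%
R_f (intercept) = 5.46% − 0.49 × 7.1711% = 1.9462%
E(R_Eskola) = R_f + β × MRP = 1.9462% + 1.57 × 7.1711% = 13.20%

13.20%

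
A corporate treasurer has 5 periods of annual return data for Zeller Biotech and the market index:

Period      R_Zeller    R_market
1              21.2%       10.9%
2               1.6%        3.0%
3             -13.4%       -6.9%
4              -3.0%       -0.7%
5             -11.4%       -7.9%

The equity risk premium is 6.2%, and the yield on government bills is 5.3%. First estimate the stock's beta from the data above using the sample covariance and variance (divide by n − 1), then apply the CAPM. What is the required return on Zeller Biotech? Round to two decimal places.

16.22%

Mean R_i = (21.2 + 1.6 − 13.4 − 3.0 − 11.4) / 5 = -1.0000%
Mean R_m = (10.9 + 3.0 − 6.9 − 0.7 − 7.9) / 5 = -0.3200%
Σ(R_i − R̄_i)(R_m − R̄_m) = 418.9000  ⇒  Cov = 418.9000 / 4 = 104.7250
Σ(R_m − R̄_m)² = 237.8080  ⇒  Var(R_m) = 237.8080 / 4 = 59.4520
β = Cov / Var(R_m) = 104.7250 / 59.4520 = 1.7615
E(R) = R_f + β × MRP = 5.3% + 1.7615 × 6.2% = 16.22%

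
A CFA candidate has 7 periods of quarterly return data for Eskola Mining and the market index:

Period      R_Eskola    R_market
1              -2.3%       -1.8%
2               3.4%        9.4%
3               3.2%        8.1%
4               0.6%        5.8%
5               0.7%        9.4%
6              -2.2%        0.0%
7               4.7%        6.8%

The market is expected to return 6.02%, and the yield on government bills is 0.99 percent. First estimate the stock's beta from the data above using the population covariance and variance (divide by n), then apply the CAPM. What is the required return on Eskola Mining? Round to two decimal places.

3.47%

Mean R_i = (-2.3 + 3.4 + 3.2 + 0.6 + 0.7 − 2.2 + 4.7) / 7 = 1.1571%
Mean R_m = (-1.8 + 9.4 + 8.1 + 5.8 + 9.4 + 0.0 + 6.8) / 7 = 5.3857%
Σ(R_i − R̄_i)(R_m − R̄_m) = 60.4157  ⇒  Cov = 60.4157 / 7 = 8.6308
Σ(R_m − R̄_m)² = 122.4086  ⇒  Var(R_m) = 122.4086 / 7 = 17.4869
β = Cov / Var(R_m) = 8.6308 / 17.4869 = 0.4936
MRP = 6.02% − 0.99% = 5.03%
E(R) = R_f + β × MRP = 0.99% + 0.4936 × 5.03% = 3.47%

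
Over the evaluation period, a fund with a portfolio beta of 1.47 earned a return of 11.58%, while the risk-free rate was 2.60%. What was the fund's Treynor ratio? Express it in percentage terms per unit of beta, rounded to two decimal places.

6.11%

Treynor = (R_P − R_f) / β_P = (11.58% − 2.60%) / 1.4700 = 8.98% / 1.4700 = 6.11%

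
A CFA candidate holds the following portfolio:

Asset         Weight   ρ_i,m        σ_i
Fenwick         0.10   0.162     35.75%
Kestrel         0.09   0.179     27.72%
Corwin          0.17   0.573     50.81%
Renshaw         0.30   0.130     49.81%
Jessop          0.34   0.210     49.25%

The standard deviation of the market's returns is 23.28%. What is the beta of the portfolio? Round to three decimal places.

β_Fenwick = 0.162 × 35.75% / 23.28% = 0.2488
β_Kestrel = 0.179 × 27.72% / 23.28% = 0.2131
β_Corwin = 0.573 × 50.81% / 23.28% = 1.2506
β_Renshaw = 0.130 × 49.81% / 23.28% = 0.2781
β_Jessop = 0.210 × 49.25% / 23.28% = 0.4443
β_P = Σ w_i β_i = 0.10×0.2488 + 0.09×0.2131 + 0.17×1.2506 + 0.30×0.2781 + 0.34×0.4443 = 0.4912

0.491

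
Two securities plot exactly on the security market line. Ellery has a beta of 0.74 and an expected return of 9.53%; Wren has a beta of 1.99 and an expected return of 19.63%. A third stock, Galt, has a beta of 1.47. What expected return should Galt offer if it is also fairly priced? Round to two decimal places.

MRP (SML slope) = (19.63% − 9.53%) / (1.99 − 0.74) = 10.10% / 1.25 = 8.0800%
R_f (intercept) = 9.53% − 0.74 × 8.0800% = 3.5508%
E(R_Galt) = R_f + β × MRP = 3.5508% + 1.47 × 8.0800% = 15.43%

15.43%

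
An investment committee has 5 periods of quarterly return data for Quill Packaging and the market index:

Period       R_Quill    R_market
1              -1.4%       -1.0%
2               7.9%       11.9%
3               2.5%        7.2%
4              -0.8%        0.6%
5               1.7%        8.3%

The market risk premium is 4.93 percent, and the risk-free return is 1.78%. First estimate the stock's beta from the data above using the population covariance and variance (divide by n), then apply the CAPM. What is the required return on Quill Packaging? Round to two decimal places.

Mean R_i = (-1.4 + 7.9 + 2.5 − 0.8 + 1.7) / 5 = 1.9800%
Mean R_m = (-1.0 + 11.9 + 7.2 + 0.6 + 8.3) / 5 = 5.4000%
Σ(R_i − R̄_i)(R_m − R̄_m) = 73.5800  ⇒  Cov = 73.5800 / 5 = 14.7160
Σ(R_m − R̄_m)² = 117.9000  ⇒  Var(R_m) = 117.9000 / 5 = 23.5800
β = Cov / Var(R_m) = 14.7160 / 23.5800 = 0.6241
E(R) = R_f + β × MRP = 1.78% + 0.6241 × 4.93% = 4.86%

4.86%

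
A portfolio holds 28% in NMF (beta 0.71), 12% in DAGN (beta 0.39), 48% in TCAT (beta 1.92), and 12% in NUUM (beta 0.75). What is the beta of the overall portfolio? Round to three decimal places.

1.257

β_P = Σ w_i β_i = 0.28×0.71 + 0.12×0.39 + 0.48×1.92 + 0.12×0.75 = 1.2572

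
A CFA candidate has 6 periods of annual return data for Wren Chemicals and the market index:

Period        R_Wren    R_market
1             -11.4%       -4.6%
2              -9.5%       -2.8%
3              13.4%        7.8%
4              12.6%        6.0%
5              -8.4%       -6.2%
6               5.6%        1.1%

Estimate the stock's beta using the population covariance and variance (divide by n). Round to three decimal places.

1.918

Mean R_i = (-11.4 − 9.5 + 13.4 + 12.6 − 8.4 + 5.6) / 6 = 0.3833%
Mean R_m = (-4.6 − 2.8 + 7.8 + 6.0 − 6.2 + 1.1) / 6 = 0.2167%
Σ(R_i − R̄_i)(R_m − R̄_m) = 316.9017  ⇒  Cov = 316.9017 / 6 = 52.8170
Σ(R_m − R̄_m)² = 165.2083  ⇒  Var(R_m) = 165.2083 / 6 = 27.5347
β = Cov / Var(R_m) = 52.8170 / 27.5347 = 1.9182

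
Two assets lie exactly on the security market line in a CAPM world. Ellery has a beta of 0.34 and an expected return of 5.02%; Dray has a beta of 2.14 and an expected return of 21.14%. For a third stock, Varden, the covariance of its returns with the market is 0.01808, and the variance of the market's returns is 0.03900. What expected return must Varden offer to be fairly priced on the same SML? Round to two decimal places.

6.13%

MRP = (21.14% − 5.02%) / (2.14 − 0.34) = 8.9556%
R_f = 5.02% − 0.34 × 8.9556% = 1.9751%
β_Varden = Cov / Var(R_m) = 0.01808 / 0.03900 = 0.4636
E(R_Varden) = R_f + β × MRP = 1.9751% + 0.4636 × 8.9556% = 6.13%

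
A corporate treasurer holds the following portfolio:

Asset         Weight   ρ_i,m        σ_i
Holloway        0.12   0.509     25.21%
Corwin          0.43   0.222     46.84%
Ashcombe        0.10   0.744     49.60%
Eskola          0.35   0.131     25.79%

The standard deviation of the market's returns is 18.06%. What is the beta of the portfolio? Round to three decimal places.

0.603

β_Holloway = 0.509 × 25.21% / 18.06% = 0.7105
β_Corwin = 0.222 × 46.84% / 18.06% = 0.5758
β_Ashcombe = 0.744 × 49.60% / 18.06% = 2.0433
β_Eskola = 0.131 × 25.79% / 18.06% = 0.1871
β_P = Σ w_i β_i = 0.12×0.7105 + 0.43×0.5758 + 0.10×2.0433 + 0.35×0.1871 = 0.6027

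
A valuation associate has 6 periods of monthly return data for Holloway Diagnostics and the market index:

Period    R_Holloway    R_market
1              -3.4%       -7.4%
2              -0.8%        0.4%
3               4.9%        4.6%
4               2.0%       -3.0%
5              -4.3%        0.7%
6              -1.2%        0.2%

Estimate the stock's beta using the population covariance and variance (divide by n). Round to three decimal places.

0.438

Mean R_i = (-3.4 − 0.8 + 4.9 + 2.0 − 4.3 − 1.2) / 6 = -0.4667%
Mean R_m = (-7.4 + 0.4 + 4.6 − 3.0 + 0.7 + 0.2) / 6 = -0.7500%
Σ(R_i − R̄_i)(R_m − R̄_m) = 36.0300  ⇒  Cov = 36.0300 / 6 = 6.0050
Σ(R_m − R̄_m)² = 82.2350  ⇒  Var(R_m) = 82.2350 / 6 = 13.7058
β = Cov / Var(R_m) = 6.0050 / 13.7058 = 0.4381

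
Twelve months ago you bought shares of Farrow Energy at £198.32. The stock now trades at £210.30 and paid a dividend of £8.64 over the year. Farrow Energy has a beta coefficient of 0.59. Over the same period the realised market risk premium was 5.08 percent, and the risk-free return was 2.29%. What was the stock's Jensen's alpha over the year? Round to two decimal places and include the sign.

Realised HPR = (P1 + D1 − P0) / P0 = (210.30 + 8.64 − 198.32) / 198.32 = 20.62 / 198.32 = 10.3973%
CAPM required = R_f + β·MRP = 2.29% + 0.59 × 5.08% = 5.2872%
α = realised − required = 10.3973% − 5.2872% = +5.11%

+5.11%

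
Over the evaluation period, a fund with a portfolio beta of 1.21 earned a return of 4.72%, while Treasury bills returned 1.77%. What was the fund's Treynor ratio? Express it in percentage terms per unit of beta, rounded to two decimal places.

2.44%

Treynor = (R_P − R_f) / β_P = (4.72% − 1.77%) / 1.2100 = 2.95% / 1.2100 = 2.44%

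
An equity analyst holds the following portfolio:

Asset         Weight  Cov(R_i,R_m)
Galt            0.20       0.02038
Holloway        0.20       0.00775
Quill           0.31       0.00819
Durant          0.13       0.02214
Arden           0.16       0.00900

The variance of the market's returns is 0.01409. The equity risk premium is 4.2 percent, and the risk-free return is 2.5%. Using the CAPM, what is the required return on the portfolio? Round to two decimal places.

β_Galt = 0.02038 / 0.01409 = 1.4464
β_Holloway = 0.00775 / 0.01409 = 0.5500
β_Quill = 0.00819 / 0.01409 = 0.5813
β_Durant = 0.02214 / 0.01409 = 1.5713
β_Arden = 0.00900 / 0.01409 = 0.6388
β_P = Σ w_i β_i = 0.20×1.4464 + 0.20×0.5500 + 0.31×0.5813 + 0.13×1.5713 + 0.16×0.6388 = 0.8860
E(R_P) = R_f + β_P × MRP = 2.5% + 0.8860 × 4.2% = 6.22%

6.22%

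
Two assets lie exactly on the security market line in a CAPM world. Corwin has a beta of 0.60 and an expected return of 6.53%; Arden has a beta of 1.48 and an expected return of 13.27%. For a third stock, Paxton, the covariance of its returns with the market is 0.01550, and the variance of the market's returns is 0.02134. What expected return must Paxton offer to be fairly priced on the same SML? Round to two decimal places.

7.50%

MRP = (13.27% − 6.53%) / (1.48 − 0.60) = 7.6591%
R_f = 6.53% − 0.60 × 7.6591% = 1.9345%
β_Paxton = Cov / Var(R_m) = 0.01550 / 0.02134 = 0.7263
E(R_Paxton) = R_f + β × MRP = 1.9345% + 0.7263 × 7.6591% = 7.50%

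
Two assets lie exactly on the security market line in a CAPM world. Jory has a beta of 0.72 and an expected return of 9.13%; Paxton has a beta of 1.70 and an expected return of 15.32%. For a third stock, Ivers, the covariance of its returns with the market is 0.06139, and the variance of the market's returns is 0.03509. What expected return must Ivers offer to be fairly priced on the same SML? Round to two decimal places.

15.63%

MRP = (15.32% − 9.13%) / (1.70 − 0.72) = 6.3163%
R_f = 9.13% − 0.72 × 6.3163% = 4.5823%
β_Ivers = Cov / Var(R_m) = 0.06139 / 0.03509 = 1.7495
E(R_Ivers) = R_f + β × MRP = 4.5823% + 1.7495 × 6.3163% = 15.63%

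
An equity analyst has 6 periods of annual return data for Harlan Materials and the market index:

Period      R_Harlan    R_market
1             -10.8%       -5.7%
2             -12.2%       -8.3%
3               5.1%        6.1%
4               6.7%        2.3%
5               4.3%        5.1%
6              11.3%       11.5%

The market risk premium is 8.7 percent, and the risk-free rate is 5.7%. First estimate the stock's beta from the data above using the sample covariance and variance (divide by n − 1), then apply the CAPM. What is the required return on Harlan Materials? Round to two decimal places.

16.60%

Mean R_i = (-10.8 − 12.2 + 5.1 + 6.7 + 4.3 + 11.3) / 6 = 0.7333%
Mean R_m = (-5.7 − 8.3 + 6.1 + 2.3 + 5.1 + 11.5) / 6 = 1.8333%
Σ(R_i − R̄_i)(R_m − R̄_m) = 353.1533  ⇒  Cov = 353.1533 / 5 = 70.6307
Σ(R_m − R̄_m)² = 281.9733  ⇒  Var(R_m) = 281.9733 / 5 = 56.3947
β = Cov / Var(R_m) = 70.6307 / 56.3947 = 1.2524
E(R) = R_f + β × MRP = 5.7% + 1.2524 × 8.7% = 16.60%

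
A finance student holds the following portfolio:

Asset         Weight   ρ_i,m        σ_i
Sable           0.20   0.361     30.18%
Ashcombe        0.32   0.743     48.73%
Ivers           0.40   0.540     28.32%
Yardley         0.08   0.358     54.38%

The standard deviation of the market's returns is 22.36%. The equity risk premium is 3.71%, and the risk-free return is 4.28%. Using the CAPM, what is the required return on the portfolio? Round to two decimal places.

β_Sable = 0.361 × 30.18% / 22.36% = 0.4873
β_Ashcombe = 0.743 × 48.73% / 22.36% = 1.6192
β_Ivers = 0.540 × 28.32% / 22.36% = 0.6839
β_Yardley = 0.358 × 54.38% / 22.36% = 0.8707
β_P = Σ w_i β_i = 0.20×0.4873 + 0.32×1.6192 + 0.40×0.6839 + 0.08×0.8707 = 0.9588
E(R_P) = R_f + β_P × MRP = 4.28% + 0.9588 × 3.71% = 7.84%

7.84%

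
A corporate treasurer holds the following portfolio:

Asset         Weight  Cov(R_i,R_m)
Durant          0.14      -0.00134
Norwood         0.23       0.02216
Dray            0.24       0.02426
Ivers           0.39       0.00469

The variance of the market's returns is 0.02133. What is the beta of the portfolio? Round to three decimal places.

β_Durant = -0.00134 / 0.02133 = -0.0628
β_Norwood = 0.02216 / 0.02133 = 1.0389
β_Dray = 0.02426 / 0.02133 = 1.1374
β_Ivers = 0.00469 / 0.02133 = 0.2199
β_P = Σ w_i β_i = 0.14×-0.0628 + 0.23×1.0389 + 0.24×1.1374 + 0.39×0.2199 = 0.5889

0.589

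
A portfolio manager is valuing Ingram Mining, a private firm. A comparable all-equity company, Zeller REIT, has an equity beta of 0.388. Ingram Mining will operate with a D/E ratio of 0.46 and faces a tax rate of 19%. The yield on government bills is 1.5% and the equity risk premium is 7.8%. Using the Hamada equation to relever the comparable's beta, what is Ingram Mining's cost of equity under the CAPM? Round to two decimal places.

5.65%

β_L = β_U × [1 + (1 − t)(D/E)] = 0.388 × [1 + (1 − 0.19) × 0.46]
    = 0.388 × [1 + 0.81 × 0.46] = 0.388 × 1.3726 = 0.5326
E(R) = R_f + β_L × MRP = 1.5% + 0.5326 × 7.8% = 5.65%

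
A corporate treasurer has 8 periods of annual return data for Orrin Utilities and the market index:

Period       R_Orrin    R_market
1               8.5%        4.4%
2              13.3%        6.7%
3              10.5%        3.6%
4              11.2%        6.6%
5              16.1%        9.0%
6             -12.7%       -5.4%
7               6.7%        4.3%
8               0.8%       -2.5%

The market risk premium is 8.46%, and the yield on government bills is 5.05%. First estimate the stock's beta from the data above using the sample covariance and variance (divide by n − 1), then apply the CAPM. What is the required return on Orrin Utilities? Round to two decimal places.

Mean R_i = (8.5 + 13.3 + 10.5 + 11.2 + 16.1 − 12.7 + 6.7 + 0.8) / 8 = 6.8000%
Mean R_m = (4.4 + 6.7 + 3.6 + 6.6 + 9.0 − 5.4 + 4.3 − 2.5) / 8 = 3.3375%
Σ(R_i − R̄_i)(R_m − R̄_m) = 296.9600  ⇒  Cov = 296.9600 / 7 = 42.4229
Σ(R_m − R̄_m)² = 166.5588  ⇒  Var(R_m) = 166.5588 / 7 = 23.7941
β = Cov / Var(R_m) = 42.4229 / 23.7941 = 1.7829
E(R) = R_f + β × MRP = 5.05% + 1.7829 × 8.46% = 20.13%

20.13%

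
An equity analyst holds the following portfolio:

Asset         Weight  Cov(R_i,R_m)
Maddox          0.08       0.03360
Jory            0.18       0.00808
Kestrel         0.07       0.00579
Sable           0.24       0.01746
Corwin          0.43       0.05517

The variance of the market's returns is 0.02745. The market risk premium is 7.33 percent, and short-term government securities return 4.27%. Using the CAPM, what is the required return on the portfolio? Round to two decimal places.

12.94%

β_Maddox = 0.03360 / 0.02745 = 1.2240
β_Jory = 0.00808 / 0.02745 = 0.2944
β_Kestrel = 0.00579 / 0.02745 = 0.2109
β_Sable = 0.01746 / 0.02745 = 0.6361
β_Corwin = 0.05517 / 0.02745 = 2.0098
β_P = Σ w_i β_i = 0.08×1.2240 + 0.18×0.2944 + 0.07×0.2109 + 0.24×0.6361 + 0.43×2.0098 = 1.1826
E(R_P) = R_f + β_P × MRP = 4.27% + 1.1826 × 7.33% = 12.94%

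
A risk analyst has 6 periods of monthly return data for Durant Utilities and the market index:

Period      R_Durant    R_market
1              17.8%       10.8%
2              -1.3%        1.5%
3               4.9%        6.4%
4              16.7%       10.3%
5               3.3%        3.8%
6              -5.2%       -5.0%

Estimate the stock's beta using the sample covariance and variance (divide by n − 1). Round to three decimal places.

1.498

Mean R_i = (17.8 − 1.3 + 4.9 + 16.7 + 3.3 − 5.2) / 6 = 6.0333%
Mean R_m = (10.8 + 1.5 + 6.4 + 10.3 + 3.8 − 5.0) / 6 = 4.6333%
Σ(R_i − R̄_i)(R_m − R̄_m) = 264.4733  ⇒  Cov = 264.4733 / 5 = 52.8947
Σ(R_m − R̄_m)² = 176.5733  ⇒  Var(R_m) = 176.5733 / 5 = 35.3147
β = Cov / Var(R_m) = 52.8947 / 35.3147 = 1.4978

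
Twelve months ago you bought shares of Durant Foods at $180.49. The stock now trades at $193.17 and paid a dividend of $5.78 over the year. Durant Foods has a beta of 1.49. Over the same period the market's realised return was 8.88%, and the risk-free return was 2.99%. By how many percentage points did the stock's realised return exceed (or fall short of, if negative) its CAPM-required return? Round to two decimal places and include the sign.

-1.54%

Realised HPR = (P1 + D1 − P0) / P0 = (193.17 + 5.78 − 180.49) / 180.49 = 18.46 / 180.49 = 10.2277%
MRP = 8.88% − 2.99% = 5.89%
CAPM required = R_f + β·MRP = 2.99% + 1.49 × 5.89% = 11.7661%
α = realised − required = 10.2277% − 11.7661% = -1.54%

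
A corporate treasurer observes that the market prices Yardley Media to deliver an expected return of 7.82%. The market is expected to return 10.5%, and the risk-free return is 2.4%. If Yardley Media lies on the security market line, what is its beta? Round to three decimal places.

0.669

MRP = 10.5% − 2.4% = 8.10%
β = (E(R) − R_f) / MRP = (7.82% − 2.4%) / 8.1% = 5.42% / 8.1% = 0.669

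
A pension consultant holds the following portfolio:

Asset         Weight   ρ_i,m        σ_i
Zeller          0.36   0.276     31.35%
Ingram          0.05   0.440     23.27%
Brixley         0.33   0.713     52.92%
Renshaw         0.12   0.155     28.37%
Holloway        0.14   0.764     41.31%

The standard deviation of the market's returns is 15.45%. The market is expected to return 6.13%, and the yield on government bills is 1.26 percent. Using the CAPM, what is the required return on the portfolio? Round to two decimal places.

β_Zeller = 0.276 × 31.35% / 15.45% = 0.5600
β_Ingram = 0.440 × 23.27% / 15.45% = 0.6627
β_Brixley = 0.713 × 52.92% / 15.45% = 2.4422
β_Renshaw = 0.155 × 28.37% / 15.45% = 0.2846
β_Holloway = 0.764 × 41.31% / 15.45% = 2.0428
β_P = Σ w_i β_i = 0.36×0.5600 + 0.05×0.6627 + 0.33×2.4422 + 0.12×0.2846 + 0.14×2.0428 = 1.3608
MRP = 6.13% − 1.26% = 4.87%
E(R_P) = R_f + β_P × MRP = 1.26% + 1.3608 × 4.87% = 7.89%

7.89%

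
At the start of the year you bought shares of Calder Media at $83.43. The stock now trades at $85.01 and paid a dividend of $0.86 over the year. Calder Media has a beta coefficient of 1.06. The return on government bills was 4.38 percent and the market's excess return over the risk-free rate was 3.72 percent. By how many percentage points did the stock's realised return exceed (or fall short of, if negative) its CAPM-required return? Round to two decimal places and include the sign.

-5.40%

Realised HPR = (P1 + D1 − P0) / P0 = (85.01 + 0.86 − 83.43) / 83.43 = 2.44 / 83.43 = 2.9246%
CAPM required = R_f + β·MRP = 4.38% + 1.06 × 3.72% = 8.3232%
α = realised − required = 2.9246% − 8.3232% = -5.40%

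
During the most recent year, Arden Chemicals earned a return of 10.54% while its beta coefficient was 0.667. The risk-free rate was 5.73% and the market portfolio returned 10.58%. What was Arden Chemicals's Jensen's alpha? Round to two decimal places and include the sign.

Market excess return = 10.58% − 5.73% = 4.85%
CAPM benchmark = R_f + β(R_m − R_f) = 5.73% + 0.667 × 4.85% = 8.96495%
α = actual − benchmark = 10.54% − 8.96495% = +1.58%

+1.58%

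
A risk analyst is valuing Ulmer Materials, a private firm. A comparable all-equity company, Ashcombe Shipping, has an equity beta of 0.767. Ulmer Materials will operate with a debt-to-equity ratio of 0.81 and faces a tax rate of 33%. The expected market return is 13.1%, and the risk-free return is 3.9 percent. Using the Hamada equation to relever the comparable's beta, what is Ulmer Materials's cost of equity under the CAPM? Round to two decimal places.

β_L = β_U × [1 + (1 − t)(D/E)] = 0.767 × [1 + (1 − 0.33) × 0.81]
    = 0.767 × [1 + 0.67 × 0.81] = 0.767 × 1.5427 = 1.1833
MRP = 13.1% − 3.9% = 9.20%
E(R) = R_f + β_L × MRP = 3.9% + 1.1833 × 9.2% = 14.79%

14.79%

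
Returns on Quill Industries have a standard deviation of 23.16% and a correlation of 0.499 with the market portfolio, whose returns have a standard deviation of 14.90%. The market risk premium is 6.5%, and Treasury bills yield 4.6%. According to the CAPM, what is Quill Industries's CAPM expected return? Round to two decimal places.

9.64%

β = ρ × σ_i / σ_m = 0.499 × 23.16% / 14.90% = 0.7756
E(R) = 4.6% + 0.7756 × 6.5% = 9.64%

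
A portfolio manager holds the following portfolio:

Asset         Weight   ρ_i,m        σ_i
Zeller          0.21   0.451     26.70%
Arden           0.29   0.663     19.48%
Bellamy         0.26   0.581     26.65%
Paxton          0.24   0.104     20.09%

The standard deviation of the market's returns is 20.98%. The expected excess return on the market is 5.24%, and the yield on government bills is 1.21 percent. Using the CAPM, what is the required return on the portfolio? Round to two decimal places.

3.91%

β_Zeller = 0.451 × 26.70% / 20.98% = 0.5740
β_Arden = 0.663 × 19.48% / 20.98% = 0.6156
β_Bellamy = 0.581 × 26.65% / 20.98% = 0.7380
β_Paxton = 0.104 × 20.09% / 20.98% = 0.0996
β_P = Σ w_i β_i = 0.21×0.5740 + 0.29×0.6156 + 0.26×0.7380 + 0.24×0.0996 = 0.5148
E(R_P) = R_f + β_P × MRP = 1.21% + 0.5148 × 5.24% = 3.91%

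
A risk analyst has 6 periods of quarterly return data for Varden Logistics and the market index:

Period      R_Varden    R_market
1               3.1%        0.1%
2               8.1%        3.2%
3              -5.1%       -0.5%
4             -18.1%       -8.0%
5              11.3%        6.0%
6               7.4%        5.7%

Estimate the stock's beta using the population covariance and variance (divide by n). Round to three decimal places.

2.032

Mean R_i = (3.1 + 8.1 − 5.1 − 18.1 + 11.3 + 7.4) / 6 = 1.1167%
Mean R_m = (0.1 + 3.2 − 0.5 − 8.0 + 6.0 + 5.7) / 6 = 1.0833%
Σ(R_i − R̄_i)(R_m − R̄_m) = 276.3017  ⇒  Cov = 276.3017 / 6 = 46.0503
Σ(R_m − R̄_m)² = 135.9483  ⇒  Var(R_m) = 135.9483 / 6 = 22.6581
β = Cov / Var(R_m) = 46.0503 / 22.6581 = 2.0324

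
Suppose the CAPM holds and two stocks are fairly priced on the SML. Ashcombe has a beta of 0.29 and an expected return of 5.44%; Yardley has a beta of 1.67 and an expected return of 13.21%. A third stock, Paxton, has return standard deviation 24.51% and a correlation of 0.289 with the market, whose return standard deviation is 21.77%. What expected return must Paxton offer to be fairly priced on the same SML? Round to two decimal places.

MRP = (13.21% − 5.44%) / (1.67 − 0.29) = 5.6304%
R_f = 5.44% − 0.29 × 5.6304% = 3.8072%
β_Paxton = ρ·σ_i/σ_m = 0.289 × 24.51 / 21.77 = 0.3254
E(R_Paxton) = R_f + β × MRP = 3.8072% + 0.3254 × 5.6304% = 5.64%

5.64%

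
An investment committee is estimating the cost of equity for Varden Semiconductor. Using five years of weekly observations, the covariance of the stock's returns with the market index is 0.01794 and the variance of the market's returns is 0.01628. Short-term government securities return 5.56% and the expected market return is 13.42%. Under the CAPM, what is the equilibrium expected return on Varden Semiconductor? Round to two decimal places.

14.22%

β = Cov(R_i, R_m) / Var(R_m) = 0.01794 / 0.01628 = 1.1020
MRP = 13.42% − 5.56% = 7.86%
E(R) = R_f + β × MRP = 5.56% + 1.1020 × 7.86% = 14.22%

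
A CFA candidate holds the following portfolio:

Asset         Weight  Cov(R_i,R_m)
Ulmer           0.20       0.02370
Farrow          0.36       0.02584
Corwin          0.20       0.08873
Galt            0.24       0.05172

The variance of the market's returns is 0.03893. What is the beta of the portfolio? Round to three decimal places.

β_Ulmer = 0.02370 / 0.03893 = 0.6088
β_Farrow = 0.02584 / 0.03893 = 0.6638
β_Corwin = 0.08873 / 0.03893 = 2.2792
β_Galt = 0.05172 / 0.03893 = 1.3285
β_P = Σ w_i β_i = 0.20×0.6088 + 0.36×0.6638 + 0.20×2.2792 + 0.24×1.3285 = 1.1354

1.135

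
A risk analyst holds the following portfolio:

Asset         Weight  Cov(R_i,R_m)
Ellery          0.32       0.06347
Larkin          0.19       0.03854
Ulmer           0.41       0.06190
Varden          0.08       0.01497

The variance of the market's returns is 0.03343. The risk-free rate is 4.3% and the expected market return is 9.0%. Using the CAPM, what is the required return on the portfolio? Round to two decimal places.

11.92%

β_Ellery = 0.06347 / 0.03343 = 1.8986
β_Larkin = 0.03854 / 0.03343 = 1.1529
β_Ulmer = 0.06190 / 0.03343 = 1.8516
β_Varden = 0.01497 / 0.03343 = 0.4478
β_P = Σ w_i β_i = 0.32×1.8986 + 0.19×1.1529 + 0.41×1.8516 + 0.08×0.4478 = 1.6216
MRP = 9.0% − 4.3% = 4.70%
E(R_P) = R_f + β_P × MRP = 4.3% + 1.6216 × 4.7% = 11.92%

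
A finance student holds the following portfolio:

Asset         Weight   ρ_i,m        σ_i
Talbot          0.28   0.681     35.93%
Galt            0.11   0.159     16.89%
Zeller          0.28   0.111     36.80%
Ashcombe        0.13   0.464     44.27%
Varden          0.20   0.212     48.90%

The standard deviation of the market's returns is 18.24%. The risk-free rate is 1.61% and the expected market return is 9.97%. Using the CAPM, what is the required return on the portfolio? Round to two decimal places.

β_Talbot = 0.681 × 35.93% / 18.24% = 1.3415
β_Galt = 0.159 × 16.89% / 18.24% = 0.1472
β_Zeller = 0.111 × 36.80% / 18.24% = 0.2239
β_Ashcombe = 0.464 × 44.27% / 18.24% = 1.1262
β_Varden = 0.212 × 48.90% / 18.24% = 0.5684
β_P = Σ w_i β_i = 0.28×1.3415 + 0.11×0.1472 + 0.28×0.2239 + 0.13×1.1262 + 0.20×0.5684 = 0.7146
MRP = 9.97% − 1.61% = 8.36%
E(R_P) = R_f + β_P × MRP = 1.61% + 0.7146 × 8.36% = 7.58%

7.58%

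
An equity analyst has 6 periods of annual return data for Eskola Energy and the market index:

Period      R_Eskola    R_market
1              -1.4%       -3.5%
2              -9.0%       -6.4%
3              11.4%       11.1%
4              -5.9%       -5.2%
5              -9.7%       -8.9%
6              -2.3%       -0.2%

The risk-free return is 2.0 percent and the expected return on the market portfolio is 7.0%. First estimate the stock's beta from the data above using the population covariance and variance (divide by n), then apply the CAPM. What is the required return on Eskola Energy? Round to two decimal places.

7.31%

Mean R_i = (-1.4 − 9.0 + 11.4 − 5.9 − 9.7 − 2.3) / 6 = -2.8167%
Mean R_m = (-3.5 − 6.4 + 11.1 − 5.2 − 8.9 − 0.2) / 6 = -2.1833%
Σ(R_i − R̄_i)(R_m − R̄_m) = 269.6117  ⇒  Cov = 269.6117 / 6 = 44.9353
Σ(R_m − R̄_m)² = 254.1083  ⇒  Var(R_m) = 254.1083 / 6 = 42.3514
β = Cov / Var(R_m) = 44.9353 / 42.3514 = 1.0610
MRP = 7.0% − 2.0% = 5.00%
E(R) = R_f + β × MRP = 2.0% + 1.0610 × 5.0% = 7.31%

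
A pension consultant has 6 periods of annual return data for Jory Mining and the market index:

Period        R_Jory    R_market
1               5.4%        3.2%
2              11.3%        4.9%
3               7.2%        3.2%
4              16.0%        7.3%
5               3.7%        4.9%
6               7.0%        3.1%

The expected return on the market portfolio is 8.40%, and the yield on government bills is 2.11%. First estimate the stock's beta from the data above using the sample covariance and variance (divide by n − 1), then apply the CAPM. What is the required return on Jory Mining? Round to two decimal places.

15.18%

Mean R_i = (5.4 + 11.3 + 7.2 + 16.0 + 3.7 + 7.0) / 6 = 8.4333%
Mean R_m = (3.2 + 4.9 + 3.2 + 7.3 + 4.9 + 3.1) / 6 = 4.4333%
Σ(R_i − R̄_i)(R_m − R̄_m) = 27.9933  ⇒  Cov = 27.9933 / 5 = 5.5987
Σ(R_m − R̄_m)² = 13.4733  ⇒  Var(R_m) = 13.4733 / 5 = 2.6947
β = Cov / Var(R_m) = 5.5987 / 2.6947 = 2.0777
MRP = 8.40% − 2.11% = 6.29%
E(R) = R_f + β × MRP = 2.11% + 2.0777 × 6.29% = 15.18%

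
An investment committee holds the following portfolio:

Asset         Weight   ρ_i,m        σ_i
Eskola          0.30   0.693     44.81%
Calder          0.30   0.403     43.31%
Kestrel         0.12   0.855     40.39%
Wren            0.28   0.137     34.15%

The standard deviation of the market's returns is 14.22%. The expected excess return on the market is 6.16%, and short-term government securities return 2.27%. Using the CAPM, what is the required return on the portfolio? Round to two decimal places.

β_Eskola = 0.693 × 44.81% / 14.22% = 2.1838
β_Calder = 0.403 × 43.31% / 14.22% = 1.2274
β_Kestrel = 0.855 × 40.39% / 14.22% = 2.4285
β_Wren = 0.137 × 34.15% / 14.22% = 0.3290
β_P = Σ w_i β_i = 0.30×2.1838 + 0.30×1.2274 + 0.12×2.4285 + 0.28×0.3290 = 1.4069
E(R_P) = R_f + β_P × MRP = 2.27% + 1.4069 × 6.16% = 10.94%

10.94%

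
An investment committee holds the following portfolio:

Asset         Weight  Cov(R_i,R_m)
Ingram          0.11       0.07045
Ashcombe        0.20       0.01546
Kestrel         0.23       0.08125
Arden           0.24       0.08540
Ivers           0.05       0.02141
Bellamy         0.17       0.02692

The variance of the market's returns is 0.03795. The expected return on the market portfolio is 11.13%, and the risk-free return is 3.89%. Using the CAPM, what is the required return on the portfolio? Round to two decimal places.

β_Ingram = 0.07045 / 0.03795 = 1.8564
β_Ashcombe = 0.01546 / 0.03795 = 0.4074
β_Kestrel = 0.08125 / 0.03795 = 2.1410
β_Arden = 0.08540 / 0.03795 = 2.2503
β_Ivers = 0.02141 / 0.03795 = 0.5642
β_Bellamy = 0.02692 / 0.03795 = 0.7094
β_P = Σ w_i β_i = 0.11×1.8564 + 0.20×0.4074 + 0.23×2.1410 + 0.24×2.2503 + 0.05×0.5642 + 0.17×0.7094 = 1.4670
MRP = 11.13% − 3.89% = 7.24%
E(R_P) = R_f + β_P × MRP = 3.89% + 1.4670 × 7.24% = 14.51%

14.51%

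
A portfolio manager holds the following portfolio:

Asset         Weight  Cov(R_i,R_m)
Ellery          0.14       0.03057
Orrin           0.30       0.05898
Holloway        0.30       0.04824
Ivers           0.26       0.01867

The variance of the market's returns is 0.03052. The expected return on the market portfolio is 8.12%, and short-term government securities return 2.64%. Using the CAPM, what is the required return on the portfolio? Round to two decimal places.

10.06%

β_Ellery = 0.03057 / 0.03052 = 1.0016
β_Orrin = 0.05898 / 0.03052 = 1.9325
β_Holloway = 0.04824 / 0.03052 = 1.5806
β_Ivers = 0.01867 / 0.03052 = 0.6117
β_P = Σ w_i β_i = 0.14×1.0016 + 0.30×1.9325 + 0.30×1.5806 + 0.26×0.6117 = 1.3532
MRP = 8.12% − 2.64% = 5.48%
E(R_P) = R_f + β_P × MRP = 2.64% + 1.3532 × 5.48% = 10.06%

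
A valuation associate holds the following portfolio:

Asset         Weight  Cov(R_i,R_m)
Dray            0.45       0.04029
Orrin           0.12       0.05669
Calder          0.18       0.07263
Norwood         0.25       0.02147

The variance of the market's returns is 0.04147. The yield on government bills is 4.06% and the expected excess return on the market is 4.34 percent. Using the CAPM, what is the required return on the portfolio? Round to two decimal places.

β_Dray = 0.04029 / 0.04147 = 0.9715
β_Orrin = 0.05669 / 0.04147 = 1.3670
β_Calder = 0.07263 / 0.04147 = 1.7514
β_Norwood = 0.02147 / 0.04147 = 0.5177
β_P = Σ w_i β_i = 0.45×0.9715 + 0.12×1.3670 + 0.18×1.7514 + 0.25×0.5177 = 1.0459
E(R_P) = R_f + β_P × MRP = 4.06% + 1.0459 × 4.34% = 8.60%

8.60%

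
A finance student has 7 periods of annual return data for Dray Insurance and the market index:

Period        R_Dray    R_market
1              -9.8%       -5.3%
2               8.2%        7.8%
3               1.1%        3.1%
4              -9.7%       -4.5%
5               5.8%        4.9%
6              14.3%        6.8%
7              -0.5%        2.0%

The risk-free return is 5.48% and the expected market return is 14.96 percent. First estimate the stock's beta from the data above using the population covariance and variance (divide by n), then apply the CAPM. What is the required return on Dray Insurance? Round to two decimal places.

Mean R_i = (-9.8 + 8.2 + 1.1 − 9.7 + 5.8 + 14.3 − 0.5) / 7 = 1.3429%
Mean R_m = (-5.3 + 7.8 + 3.1 − 4.5 + 4.9 + 6.8 + 2.0) / 7 = 2.1143%
Σ(R_i − R̄_i)(R_m − R̄_m) = 267.7457  ⇒  Cov = 267.7457 / 7 = 38.2494
Σ(R_m − R̄_m)² = 161.7486  ⇒  Var(R_m) = 161.7486 / 7 = 23.1069
β = Cov / Var(R_m) = 38.2494 / 23.1069 = 1.6553
MRP = 14.96% − 5.48% = 9.48%
E(R) = R_f + β × MRP = 5.48% + 1.6553 × 9.48% = 21.17%

21.17%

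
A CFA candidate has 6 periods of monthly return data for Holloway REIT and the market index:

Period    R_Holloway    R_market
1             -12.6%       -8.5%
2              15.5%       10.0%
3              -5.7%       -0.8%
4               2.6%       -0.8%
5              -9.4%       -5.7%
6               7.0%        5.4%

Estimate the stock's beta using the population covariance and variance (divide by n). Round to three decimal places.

1.513

Mean R_i = (-12.6 + 15.5 − 5.7 + 2.6 − 9.4 + 7.0) / 6 = -0.4333%
Mean R_m = (-8.5 + 10.0 − 0.8 − 0.8 − 5.7 + 5.4) / 6 = -0.0667%
Σ(R_i − R̄_i)(R_m − R̄_m) = 355.7867  ⇒  Cov = 355.7867 / 6 = 59.2978
Σ(R_m − R̄_m)² = 235.1533  ⇒  Var(R_m) = 235.1533 / 6 = 39.1922
β = Cov / Var(R_m) = 59.2978 / 39.1922 = 1.5130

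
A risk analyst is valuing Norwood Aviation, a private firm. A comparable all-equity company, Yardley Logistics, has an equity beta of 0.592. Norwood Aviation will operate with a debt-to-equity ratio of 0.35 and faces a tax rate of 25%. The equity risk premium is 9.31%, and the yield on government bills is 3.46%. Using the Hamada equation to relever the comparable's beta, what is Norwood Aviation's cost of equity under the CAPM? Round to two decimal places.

β_L = β_U × [1 + (1 − t)(D/E)] = 0.592 × [1 + (1 − 0.25) × 0.35]
    = 0.592 × [1 + 0.75 × 0.35] = 0.592 × 1.2625 = 0.7474
E(R) = R_f + β_L × MRP = 3.46% + 0.7474 × 9.31% = 10.42%

10.42%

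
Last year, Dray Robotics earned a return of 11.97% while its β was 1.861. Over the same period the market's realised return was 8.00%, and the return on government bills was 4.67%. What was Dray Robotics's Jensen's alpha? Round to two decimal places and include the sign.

Market excess return = 8.00% − 4.67% = 3.33%
CAPM benchmark = R_f + β(R_m − R_f) = 4.67% + 1.861 × 3.33% = 10.86713%
α = actual − benchmark = 11.97% − 10.86713% = +1.10%

+1.10%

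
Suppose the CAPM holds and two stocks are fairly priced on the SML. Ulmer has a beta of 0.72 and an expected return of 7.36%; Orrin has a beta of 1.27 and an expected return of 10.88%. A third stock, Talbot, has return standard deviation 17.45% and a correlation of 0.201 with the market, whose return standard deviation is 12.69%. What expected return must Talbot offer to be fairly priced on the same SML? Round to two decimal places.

MRP = (10.88% − 7.36%) / (1.27 − 0.72) = 6.4000%
R_f = 7.36% − 0.72 × 6.4000% = 2.7520%
β_Talbot = ρ·σ_i/σ_m = 0.201 × 17.45 / 12.69 = 0.2764
E(R_Talbot) = R_f + β × MRP = 2.7520% + 0.2764 × 6.4000% = 4.52%

4.52%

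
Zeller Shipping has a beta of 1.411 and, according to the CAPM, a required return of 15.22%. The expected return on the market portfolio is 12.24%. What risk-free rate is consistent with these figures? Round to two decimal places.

E(R) = R_f + β(E(R_m) − R_f) = R_f(1 − β) + β·E(R_m)
15.22% = R_f × (1 − 1.411) + 1.411 × 12.24%
15.22% = R_f × -0.411 + 17.27064%
R_f = (15.22% − 17.27064%) / -0.411 = 4.99%

4.99%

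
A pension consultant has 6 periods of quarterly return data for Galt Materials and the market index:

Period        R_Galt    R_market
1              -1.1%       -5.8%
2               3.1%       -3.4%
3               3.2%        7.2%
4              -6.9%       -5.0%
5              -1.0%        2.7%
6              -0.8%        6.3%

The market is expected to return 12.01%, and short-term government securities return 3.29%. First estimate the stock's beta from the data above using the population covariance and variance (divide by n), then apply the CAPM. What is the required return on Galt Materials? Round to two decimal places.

5.71%

Mean R_i = (-1.1 + 3.1 + 3.2 − 6.9 − 1.0 − 0.8) / 6 = -0.5833%
Mean R_m = (-5.8 − 3.4 + 7.2 − 5.0 + 2.7 + 6.3) / 6 = 0.3333%
Σ(R_i − R̄_i)(R_m − R̄_m) = 46.8067  ⇒  Cov = 46.8067 / 6 = 7.8011
Σ(R_m − R̄_m)² = 168.3533  ⇒  Var(R_m) = 168.3533 / 6 = 28.0589
β = Cov / Var(R_m) = 7.8011 / 28.0589 = 0.2780
MRP = 12.01% − 3.29% = 8.72%
E(R) = R_f + β × MRP = 3.29% + 0.2780 × 8.72% = 5.71%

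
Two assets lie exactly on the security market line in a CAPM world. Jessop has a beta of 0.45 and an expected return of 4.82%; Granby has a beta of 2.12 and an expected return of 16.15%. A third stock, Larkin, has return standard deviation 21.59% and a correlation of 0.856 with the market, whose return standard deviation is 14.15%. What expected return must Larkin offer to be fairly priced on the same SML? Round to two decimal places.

10.63%

MRP = (16.15% − 4.82%) / (2.12 − 0.45) = 6.7844%
R_f = 4.82% − 0.45 × 6.7844% = 1.7670%
β_Larkin = ρ·σ_i/σ_m = 0.856 × 21.59 / 14.15 = 1.3061
E(R_Larkin) = R_f + β × MRP = 1.7670% + 1.3061 × 6.7844% = 10.63%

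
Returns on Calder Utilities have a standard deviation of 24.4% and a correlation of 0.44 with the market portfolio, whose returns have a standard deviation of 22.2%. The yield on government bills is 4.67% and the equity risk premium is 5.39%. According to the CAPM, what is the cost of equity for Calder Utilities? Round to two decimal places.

β = ρ × σ_i / σ_m = 0.44 × 24.4% / 22.2% = 0.4836
E(R) = 4.67% + 0.4836 × 5.39% = 7.28%

7.28%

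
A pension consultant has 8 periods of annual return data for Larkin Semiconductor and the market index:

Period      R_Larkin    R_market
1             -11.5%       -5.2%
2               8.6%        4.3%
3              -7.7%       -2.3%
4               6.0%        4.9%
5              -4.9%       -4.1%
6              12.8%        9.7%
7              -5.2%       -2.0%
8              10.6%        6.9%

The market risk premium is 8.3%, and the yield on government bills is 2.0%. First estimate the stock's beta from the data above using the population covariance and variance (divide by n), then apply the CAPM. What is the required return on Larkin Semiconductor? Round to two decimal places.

Mean R_i = (-11.5 + 8.6 − 7.7 + 6.0 − 4.9 + 12.8 − 5.2 + 10.6) / 8 = 1.0875%
Mean R_m = (-5.2 + 4.3 − 2.3 + 4.9 − 4.1 + 9.7 − 2.0 + 6.9) / 8 = 1.5250%
Σ(R_i − R̄_i)(R_m − R̄_m) = 358.4125  ⇒  Cov = 358.4125 / 8 = 44.8016
Σ(R_m − R̄_m)² = 218.7350  ⇒  Var(R_m) = 218.7350 / 8 = 27.3419
β = Cov / Var(R_m) = 44.8016 / 27.3419 = 1.6386
E(R) = R_f + β × MRP = 2.0% + 1.6386 × 8.3% = 15.60%

15.60%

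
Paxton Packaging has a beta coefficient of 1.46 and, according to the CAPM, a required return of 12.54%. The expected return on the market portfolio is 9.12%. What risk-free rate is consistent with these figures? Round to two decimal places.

1.69%

E(R) = R_f + β(E(R_m) − R_f) = R_f(1 − β) + β·E(R_m)
12.54% = R_f × (1 − 1.46) + 1.46 × 9.12%
12.54% = R_f × -0.46 + 13.3152%
R_f = (12.54% − 13.3152%) / -0.46 = 1.69%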